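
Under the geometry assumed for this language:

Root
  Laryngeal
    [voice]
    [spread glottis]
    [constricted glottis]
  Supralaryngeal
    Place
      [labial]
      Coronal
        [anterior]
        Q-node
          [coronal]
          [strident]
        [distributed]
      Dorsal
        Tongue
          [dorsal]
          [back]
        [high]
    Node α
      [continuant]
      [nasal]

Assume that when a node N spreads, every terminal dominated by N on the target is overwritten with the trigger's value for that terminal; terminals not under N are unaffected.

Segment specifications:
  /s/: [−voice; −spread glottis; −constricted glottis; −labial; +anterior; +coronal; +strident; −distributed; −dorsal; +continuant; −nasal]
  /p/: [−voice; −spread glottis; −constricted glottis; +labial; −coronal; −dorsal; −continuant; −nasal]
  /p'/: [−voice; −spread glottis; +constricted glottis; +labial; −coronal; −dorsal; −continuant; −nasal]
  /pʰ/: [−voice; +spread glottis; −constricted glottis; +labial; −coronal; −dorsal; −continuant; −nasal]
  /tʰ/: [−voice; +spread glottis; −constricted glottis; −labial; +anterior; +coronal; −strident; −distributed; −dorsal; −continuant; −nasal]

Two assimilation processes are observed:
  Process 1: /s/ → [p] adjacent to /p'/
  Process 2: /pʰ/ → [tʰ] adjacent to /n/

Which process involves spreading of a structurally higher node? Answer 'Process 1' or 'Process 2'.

Process 1 alters [continuant], [labial], [coronal], [anterior], [distributed], [strident]; the lowest common ancestor is Supralaryngeal (depth 1 from Root).
Process 2 alters [labial], [coronal], [anterior], [distributed], [strident]; the lowest common ancestor is Place (depth 2 from Root).
Supralaryngeal (depth 1) sits above Place (depth 2), making Process 1 the one with the higher spreading node.

Process 1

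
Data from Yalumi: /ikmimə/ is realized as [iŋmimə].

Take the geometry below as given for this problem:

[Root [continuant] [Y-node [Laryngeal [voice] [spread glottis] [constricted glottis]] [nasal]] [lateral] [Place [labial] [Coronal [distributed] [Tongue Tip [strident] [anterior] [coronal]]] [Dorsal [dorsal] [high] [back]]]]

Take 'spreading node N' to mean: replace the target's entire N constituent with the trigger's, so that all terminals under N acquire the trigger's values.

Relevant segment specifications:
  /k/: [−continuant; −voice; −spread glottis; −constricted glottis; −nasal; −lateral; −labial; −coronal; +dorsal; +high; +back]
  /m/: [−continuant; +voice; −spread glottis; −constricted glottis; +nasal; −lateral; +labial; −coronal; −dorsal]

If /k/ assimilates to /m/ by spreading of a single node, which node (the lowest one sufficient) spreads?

/k/ and [ŋ] differ in [voice], [nasal]; every other specified feature is identical.
These terminals are all dominated by Y-node, and no proper subconstituent of Y-node covers them all; Y-node is their lowest common ancestor.
Spreading Y-node from /m/ overwrites each of those terminals with /m/'s values, yielding exactly [ŋ].
Had Root spread, [labial], [dorsal] would have taken /m/'s values; they stay as in /k/, confirming the spreading constituent is exactly Y-node.

Y-node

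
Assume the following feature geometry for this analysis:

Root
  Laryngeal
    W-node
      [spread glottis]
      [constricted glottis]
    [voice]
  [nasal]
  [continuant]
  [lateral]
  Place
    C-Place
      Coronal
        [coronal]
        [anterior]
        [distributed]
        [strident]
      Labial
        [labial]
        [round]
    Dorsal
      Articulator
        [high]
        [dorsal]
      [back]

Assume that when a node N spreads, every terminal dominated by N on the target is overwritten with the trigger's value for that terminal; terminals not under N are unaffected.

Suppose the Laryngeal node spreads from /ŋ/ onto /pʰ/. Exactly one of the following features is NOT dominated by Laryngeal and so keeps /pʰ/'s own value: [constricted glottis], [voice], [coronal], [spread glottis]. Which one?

Under this geometry, Laryngeal contains [spread glottis], [constricted glottis], [voice].
[voice], [constricted glottis], [spread glottis] all lie under Laryngeal, so they are overwritten when Laryngeal spreads.
But [coronal] is a dependent of Coronal, outside Laryngeal; it is therefore untouched by the spreading.

[coronal]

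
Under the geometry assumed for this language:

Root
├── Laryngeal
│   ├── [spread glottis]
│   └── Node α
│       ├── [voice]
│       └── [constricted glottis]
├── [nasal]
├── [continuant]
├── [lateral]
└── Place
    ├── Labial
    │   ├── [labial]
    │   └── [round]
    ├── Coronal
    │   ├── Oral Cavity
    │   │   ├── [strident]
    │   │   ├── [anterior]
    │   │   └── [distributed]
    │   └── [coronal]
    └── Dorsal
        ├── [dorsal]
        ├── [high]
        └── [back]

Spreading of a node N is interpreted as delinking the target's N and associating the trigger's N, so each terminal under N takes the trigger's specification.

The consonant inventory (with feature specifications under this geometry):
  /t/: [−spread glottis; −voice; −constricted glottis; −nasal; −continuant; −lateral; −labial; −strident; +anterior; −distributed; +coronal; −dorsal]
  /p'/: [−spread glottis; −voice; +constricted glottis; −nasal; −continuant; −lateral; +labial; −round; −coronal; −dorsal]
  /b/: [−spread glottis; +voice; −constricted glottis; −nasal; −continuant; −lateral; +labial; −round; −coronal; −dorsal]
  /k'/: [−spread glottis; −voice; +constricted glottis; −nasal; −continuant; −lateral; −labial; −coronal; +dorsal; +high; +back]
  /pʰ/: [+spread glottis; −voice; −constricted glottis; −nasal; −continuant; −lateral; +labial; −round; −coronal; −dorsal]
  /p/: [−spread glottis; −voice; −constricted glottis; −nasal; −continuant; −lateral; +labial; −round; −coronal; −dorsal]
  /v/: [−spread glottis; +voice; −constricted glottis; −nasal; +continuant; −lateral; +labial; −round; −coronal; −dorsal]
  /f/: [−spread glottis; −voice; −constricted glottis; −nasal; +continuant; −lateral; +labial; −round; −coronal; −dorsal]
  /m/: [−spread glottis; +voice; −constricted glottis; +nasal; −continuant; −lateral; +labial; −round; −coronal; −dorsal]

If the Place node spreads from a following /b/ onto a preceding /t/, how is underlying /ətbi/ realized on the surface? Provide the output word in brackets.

Terminals under Place in this geometry: [labial], [round], [strident], [anterior], [distributed], [coronal], [dorsal], [high], [back].
The target acquires /b/'s values for everything under Place — [+labial], [−round], [−coronal], [−dorsal] — while keeping its own [spread glottis], [voice], [constricted glottis], ….
The resulting bundle matches /p/ in the inventory; substituting it for /t/ gives [əpbi].

[əpbi]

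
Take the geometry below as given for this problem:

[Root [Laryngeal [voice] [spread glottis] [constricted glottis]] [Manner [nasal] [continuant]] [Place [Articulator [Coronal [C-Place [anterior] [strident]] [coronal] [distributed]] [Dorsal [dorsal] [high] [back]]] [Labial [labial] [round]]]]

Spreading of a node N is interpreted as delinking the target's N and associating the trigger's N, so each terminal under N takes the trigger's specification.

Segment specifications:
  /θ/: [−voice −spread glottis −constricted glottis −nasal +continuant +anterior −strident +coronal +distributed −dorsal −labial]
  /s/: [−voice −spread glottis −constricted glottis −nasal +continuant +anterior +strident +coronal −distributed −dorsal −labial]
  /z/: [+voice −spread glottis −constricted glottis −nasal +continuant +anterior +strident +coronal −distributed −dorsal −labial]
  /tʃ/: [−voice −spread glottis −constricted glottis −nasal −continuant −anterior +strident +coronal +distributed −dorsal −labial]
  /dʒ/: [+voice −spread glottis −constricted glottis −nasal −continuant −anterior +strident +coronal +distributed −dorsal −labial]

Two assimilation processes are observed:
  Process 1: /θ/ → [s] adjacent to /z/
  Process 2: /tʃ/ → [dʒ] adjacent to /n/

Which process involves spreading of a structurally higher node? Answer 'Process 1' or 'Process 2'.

Process 2

Process 1 alters [distributed], [strident]; the lowest common ancestor is Coronal (depth 3 from Root).
In Process 2, [voice] changes, so the minimal spreading node is [voice] at depth 2.
[voice] is closer to Root than Coronal, so Process 2 spreads the higher node.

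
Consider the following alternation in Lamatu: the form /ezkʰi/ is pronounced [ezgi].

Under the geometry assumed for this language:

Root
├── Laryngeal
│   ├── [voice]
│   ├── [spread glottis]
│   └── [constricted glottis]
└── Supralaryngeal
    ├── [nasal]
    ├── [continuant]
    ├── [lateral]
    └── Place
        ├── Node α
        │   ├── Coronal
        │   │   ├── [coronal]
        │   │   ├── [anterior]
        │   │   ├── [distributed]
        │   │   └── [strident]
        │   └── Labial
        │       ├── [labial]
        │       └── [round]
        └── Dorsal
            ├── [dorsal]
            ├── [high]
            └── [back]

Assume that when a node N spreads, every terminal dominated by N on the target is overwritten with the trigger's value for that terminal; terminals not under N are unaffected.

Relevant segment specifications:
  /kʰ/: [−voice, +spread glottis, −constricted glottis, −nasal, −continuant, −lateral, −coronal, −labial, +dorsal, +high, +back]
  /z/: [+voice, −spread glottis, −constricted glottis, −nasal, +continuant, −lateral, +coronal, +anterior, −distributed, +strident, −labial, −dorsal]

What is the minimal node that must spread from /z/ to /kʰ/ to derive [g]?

Laryngeal

Comparing /kʰ/ with its surface form [g], the features that change are [voice], [spread glottis].
Tracing each changed feature up the tree, the paths first meet at Laryngeal; any lower node misses at least one of them.
Delinking /kʰ/'s Laryngeal and associating /z/'s Laryngeal gives precisely the feature bundle of [g].
Since [continuant], [coronal] are preserved even though /z/ disagrees there, no node above Laryngeal spread.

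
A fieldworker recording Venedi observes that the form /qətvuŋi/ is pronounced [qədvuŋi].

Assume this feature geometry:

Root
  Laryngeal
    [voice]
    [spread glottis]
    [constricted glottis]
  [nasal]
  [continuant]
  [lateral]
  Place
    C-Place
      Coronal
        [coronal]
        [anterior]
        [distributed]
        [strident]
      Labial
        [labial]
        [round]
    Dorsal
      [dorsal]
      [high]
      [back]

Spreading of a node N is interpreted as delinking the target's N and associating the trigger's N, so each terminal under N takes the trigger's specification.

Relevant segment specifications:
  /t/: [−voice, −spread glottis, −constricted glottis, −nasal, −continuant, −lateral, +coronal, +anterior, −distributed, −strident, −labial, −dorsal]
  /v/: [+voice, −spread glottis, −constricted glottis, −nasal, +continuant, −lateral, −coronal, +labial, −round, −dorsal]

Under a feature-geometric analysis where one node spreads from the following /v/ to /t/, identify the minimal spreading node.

[voice]

/t/ and [d] differ in [voice]; every other specified feature is identical.
Only a single terminal changes, and /v/ supplies the new value, so [voice] itself is the minimal spreading constituent.
[labial], [coronal] stay as in /t/ although /v/ differs there, so no node dominating them spread; among the remaining candidates [voice] is the lowest that derives the output.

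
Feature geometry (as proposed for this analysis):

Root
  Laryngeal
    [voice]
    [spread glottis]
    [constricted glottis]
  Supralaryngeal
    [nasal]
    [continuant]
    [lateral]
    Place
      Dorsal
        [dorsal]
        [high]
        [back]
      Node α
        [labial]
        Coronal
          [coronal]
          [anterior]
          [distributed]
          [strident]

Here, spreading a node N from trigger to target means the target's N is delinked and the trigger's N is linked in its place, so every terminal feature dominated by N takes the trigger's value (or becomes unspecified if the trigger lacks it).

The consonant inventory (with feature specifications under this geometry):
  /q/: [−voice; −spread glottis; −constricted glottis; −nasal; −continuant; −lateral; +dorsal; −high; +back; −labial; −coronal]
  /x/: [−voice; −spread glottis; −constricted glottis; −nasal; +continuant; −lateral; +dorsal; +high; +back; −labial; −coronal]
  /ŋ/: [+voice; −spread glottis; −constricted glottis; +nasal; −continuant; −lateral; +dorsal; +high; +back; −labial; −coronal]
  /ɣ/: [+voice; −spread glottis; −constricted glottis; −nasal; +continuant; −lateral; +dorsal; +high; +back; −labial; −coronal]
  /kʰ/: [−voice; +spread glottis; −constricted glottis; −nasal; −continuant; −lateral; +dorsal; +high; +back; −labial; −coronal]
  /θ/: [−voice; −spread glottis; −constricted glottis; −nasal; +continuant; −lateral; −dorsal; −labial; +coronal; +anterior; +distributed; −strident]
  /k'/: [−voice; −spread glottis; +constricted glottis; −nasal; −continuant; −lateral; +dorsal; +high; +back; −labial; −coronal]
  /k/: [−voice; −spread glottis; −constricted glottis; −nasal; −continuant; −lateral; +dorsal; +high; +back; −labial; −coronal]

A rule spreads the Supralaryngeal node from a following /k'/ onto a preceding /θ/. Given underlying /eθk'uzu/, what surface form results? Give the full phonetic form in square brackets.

Terminals under Supralaryngeal in this geometry: [nasal], [continuant], [lateral], [dorsal], [high], [back], [labial], [coronal], [anterior], [distributed], [strident].
After delinking /θ/'s Supralaryngeal and linking /k'/'s, the affected terminals become [−nasal], [−continuant], [−lateral], [+dorsal], [+high], [+back], [−labial], [−coronal]; [voice], [spread glottis], [constricted glottis] (outside Supralaryngeal) are retained from /θ/.
This feature bundle is that of [k], so /eθk'uzu/ surfaces as [ekk'uzu].

[ekk'uzu]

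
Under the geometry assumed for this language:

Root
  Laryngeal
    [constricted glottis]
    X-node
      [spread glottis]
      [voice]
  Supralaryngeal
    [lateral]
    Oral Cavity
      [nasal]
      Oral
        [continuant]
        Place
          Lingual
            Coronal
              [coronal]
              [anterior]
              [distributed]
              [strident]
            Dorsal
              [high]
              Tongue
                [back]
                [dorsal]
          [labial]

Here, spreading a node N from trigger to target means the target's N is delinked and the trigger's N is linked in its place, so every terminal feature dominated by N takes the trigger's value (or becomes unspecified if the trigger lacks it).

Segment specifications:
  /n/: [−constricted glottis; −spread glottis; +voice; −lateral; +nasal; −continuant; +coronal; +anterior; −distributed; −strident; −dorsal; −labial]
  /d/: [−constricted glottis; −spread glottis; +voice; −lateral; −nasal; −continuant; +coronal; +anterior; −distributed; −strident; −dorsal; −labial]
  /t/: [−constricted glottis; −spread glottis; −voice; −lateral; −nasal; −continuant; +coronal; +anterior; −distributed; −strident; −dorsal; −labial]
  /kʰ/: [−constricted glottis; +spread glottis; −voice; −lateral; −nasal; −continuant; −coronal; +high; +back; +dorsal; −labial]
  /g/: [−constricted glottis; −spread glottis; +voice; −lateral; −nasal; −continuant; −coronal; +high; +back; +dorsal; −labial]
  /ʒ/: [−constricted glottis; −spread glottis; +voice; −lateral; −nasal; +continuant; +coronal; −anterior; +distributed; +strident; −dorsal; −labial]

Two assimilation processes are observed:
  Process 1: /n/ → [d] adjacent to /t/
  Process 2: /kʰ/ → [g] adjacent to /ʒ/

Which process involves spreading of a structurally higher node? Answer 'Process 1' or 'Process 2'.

Process 1 alters [nasal]; the lowest dominating node is [nasal] (depth 3 from Root).
Process 2 alters [voice], [spread glottis]; the lowest common ancestor is X-node (depth 2 from Root).
Depth 2 < depth 3; Process 2 involves the structurally higher constituent X-node.

Process 2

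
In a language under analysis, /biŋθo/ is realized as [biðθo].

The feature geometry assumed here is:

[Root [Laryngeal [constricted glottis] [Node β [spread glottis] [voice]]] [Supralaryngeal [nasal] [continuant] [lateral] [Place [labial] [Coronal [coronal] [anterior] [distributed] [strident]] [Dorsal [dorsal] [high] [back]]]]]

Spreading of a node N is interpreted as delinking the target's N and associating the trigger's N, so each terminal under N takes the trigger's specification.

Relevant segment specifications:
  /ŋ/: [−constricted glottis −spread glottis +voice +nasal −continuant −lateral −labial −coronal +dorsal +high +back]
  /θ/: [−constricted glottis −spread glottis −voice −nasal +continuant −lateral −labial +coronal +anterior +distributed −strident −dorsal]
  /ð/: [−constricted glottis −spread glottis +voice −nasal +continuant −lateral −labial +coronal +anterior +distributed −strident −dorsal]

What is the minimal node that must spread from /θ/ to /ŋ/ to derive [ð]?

Supralaryngeal

/ŋ/ and [ð] differ in [nasal], [continuant], [coronal], [anterior], [distributed], [strident], [dorsal], [high], [back]; every other specified feature is identical.
The smallest constituent containing every changed terminal is Supralaryngeal — each of its daughters lacks at least one of the affected features.
Spreading Supralaryngeal from /θ/ overwrites each of those terminals with /θ/'s values, yielding exactly [ð].
[voice] — on which /θ/ differs from /ŋ/ — is unchanged, so Root cannot have spread; the constituent is no larger than Supralaryngeal.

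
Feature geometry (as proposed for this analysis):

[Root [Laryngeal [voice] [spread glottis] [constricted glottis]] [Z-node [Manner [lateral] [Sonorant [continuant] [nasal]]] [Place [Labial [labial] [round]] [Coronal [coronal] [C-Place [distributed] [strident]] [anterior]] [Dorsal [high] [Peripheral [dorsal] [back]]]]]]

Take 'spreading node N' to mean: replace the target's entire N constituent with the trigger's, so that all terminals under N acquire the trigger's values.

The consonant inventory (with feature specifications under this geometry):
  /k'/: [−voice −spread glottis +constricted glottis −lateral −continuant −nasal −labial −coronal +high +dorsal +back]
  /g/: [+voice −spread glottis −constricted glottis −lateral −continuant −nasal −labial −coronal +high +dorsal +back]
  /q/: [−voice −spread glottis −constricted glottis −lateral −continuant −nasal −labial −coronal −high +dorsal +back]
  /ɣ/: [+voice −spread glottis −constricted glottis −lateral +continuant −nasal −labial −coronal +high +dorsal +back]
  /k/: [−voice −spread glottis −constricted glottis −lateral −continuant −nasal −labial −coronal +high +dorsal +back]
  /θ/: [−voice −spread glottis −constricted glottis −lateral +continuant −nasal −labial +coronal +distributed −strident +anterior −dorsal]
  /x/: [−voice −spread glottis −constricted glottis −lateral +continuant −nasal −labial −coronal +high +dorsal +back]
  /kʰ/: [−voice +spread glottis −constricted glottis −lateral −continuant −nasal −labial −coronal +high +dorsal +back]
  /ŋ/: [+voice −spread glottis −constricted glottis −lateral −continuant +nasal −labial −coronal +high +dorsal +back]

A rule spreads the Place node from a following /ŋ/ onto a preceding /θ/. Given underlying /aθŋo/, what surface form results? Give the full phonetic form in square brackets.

The Place node dominates the terminals [labial], [round], [coronal], [distributed], [strident], [anterior], [high], [dorsal], [back].
The target acquires /ŋ/'s values for everything under Place — [−labial], [−coronal], [+high], [+dorsal], [+back] — while keeping its own [voice], [spread glottis], [constricted glottis], ….
Among the inventory, only /x/ has exactly this specification, giving the surface form [axŋo].

[axŋo]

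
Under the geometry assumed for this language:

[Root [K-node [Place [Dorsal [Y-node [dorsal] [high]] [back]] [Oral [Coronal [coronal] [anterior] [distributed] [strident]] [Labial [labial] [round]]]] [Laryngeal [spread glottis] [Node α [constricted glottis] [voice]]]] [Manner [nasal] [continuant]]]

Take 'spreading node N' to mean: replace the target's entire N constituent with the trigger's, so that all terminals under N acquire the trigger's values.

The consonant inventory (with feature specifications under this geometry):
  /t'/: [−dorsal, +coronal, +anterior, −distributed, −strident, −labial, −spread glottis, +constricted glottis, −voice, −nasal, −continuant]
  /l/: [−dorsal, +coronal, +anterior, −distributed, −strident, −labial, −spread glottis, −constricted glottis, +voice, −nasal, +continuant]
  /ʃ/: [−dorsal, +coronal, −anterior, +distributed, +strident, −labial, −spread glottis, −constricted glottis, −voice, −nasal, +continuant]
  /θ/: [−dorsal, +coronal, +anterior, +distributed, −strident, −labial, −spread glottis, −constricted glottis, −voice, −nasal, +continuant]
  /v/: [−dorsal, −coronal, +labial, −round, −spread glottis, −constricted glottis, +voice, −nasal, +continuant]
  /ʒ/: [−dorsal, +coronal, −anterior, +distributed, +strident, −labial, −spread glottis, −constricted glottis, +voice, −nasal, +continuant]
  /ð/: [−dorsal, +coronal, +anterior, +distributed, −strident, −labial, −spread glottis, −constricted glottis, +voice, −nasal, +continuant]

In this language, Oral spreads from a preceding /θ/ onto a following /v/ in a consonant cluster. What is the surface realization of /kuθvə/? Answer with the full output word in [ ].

[kuθðə]

Terminals under Oral in this geometry: [coronal], [anterior], [distributed], [strident], [labial], [round].
After delinking /v/'s Oral and linking /θ/'s, the affected terminals become [+coronal], [+anterior], [+distributed], [−strident], [−labial]; [dorsal], [spread glottis], [constricted glottis], … (outside Oral) are retained from /v/.
This feature bundle is that of [ð], so /kuθvə/ surfaces as [kuθðə].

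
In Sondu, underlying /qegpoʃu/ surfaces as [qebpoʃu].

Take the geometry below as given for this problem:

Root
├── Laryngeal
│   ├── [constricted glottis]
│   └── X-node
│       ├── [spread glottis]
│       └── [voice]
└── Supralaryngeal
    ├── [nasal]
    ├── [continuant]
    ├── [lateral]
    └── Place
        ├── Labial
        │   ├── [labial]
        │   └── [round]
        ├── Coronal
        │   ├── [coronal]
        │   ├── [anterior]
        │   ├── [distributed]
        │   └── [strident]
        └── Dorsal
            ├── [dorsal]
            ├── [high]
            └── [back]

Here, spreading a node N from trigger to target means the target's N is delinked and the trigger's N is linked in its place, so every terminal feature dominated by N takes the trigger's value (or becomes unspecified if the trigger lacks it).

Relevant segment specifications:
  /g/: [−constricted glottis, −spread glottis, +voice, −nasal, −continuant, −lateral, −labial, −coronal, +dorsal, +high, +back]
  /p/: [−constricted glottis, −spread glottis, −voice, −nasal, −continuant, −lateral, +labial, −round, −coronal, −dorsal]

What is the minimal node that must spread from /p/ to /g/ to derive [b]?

Feature comparison: [labial], [round], [dorsal], [high], [back] differ between /g/ and [b]; the remaining terminals match.
These terminals are all dominated by Place, and no proper subconstituent of Place covers them all; Place is their lowest common ancestor.
Delinking /g/'s Place and associating /p/'s Place gives precisely the feature bundle of [b].
[voice], a feature on which the two segments disagree outside Place, is unchanged — nothing dominating it spread, and Place is the minimal sufficient constituent.

Place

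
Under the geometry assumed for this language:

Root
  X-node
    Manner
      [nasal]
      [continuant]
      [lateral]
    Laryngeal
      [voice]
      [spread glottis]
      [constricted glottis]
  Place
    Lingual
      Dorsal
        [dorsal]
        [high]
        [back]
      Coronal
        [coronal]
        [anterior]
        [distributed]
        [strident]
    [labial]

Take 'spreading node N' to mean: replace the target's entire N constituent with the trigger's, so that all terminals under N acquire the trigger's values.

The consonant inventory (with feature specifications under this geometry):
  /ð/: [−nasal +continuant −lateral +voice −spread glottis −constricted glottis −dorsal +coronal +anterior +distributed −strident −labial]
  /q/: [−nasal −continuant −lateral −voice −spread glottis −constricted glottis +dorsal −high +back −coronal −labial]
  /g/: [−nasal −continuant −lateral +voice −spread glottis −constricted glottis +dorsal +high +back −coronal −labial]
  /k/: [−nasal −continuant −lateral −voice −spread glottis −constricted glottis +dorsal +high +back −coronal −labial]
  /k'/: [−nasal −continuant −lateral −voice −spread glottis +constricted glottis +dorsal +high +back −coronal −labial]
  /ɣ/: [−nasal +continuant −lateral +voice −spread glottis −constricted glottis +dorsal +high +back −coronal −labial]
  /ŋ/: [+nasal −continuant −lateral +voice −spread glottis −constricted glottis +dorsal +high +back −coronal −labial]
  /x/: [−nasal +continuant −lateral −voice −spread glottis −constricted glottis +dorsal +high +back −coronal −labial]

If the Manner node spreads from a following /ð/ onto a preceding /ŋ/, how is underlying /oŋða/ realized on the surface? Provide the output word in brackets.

[oɣða]

Terminals under Manner in this geometry: [nasal], [continuant], [lateral].
After delinking /ŋ/'s Manner and linking /ð/'s, the affected terminals become [−nasal], [+continuant], [−lateral]; [voice], [spread glottis], [constricted glottis], … (outside Manner) are retained from /ŋ/.
Among the inventory, only /ɣ/ has exactly this specification, giving the surface form [oɣða].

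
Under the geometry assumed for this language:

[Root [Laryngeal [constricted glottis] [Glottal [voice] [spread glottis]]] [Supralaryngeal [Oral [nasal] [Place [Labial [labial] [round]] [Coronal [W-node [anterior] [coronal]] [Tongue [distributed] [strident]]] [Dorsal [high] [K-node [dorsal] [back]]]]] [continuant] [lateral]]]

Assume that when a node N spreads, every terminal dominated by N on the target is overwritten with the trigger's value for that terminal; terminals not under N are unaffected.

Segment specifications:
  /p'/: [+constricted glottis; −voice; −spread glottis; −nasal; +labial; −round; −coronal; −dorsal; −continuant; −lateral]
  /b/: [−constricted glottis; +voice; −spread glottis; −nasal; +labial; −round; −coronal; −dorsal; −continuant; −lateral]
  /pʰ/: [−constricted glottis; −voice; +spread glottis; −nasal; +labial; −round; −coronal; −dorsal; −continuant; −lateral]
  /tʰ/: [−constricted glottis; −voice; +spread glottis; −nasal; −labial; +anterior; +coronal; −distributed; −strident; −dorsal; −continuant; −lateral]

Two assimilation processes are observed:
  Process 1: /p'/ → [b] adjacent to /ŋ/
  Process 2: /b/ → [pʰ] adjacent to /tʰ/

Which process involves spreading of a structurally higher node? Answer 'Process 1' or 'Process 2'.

Process 1

In Process 1, [voice], [constricted glottis] change, so the minimal spreading node is Laryngeal at depth 1.
Process 2 alters [voice], [spread glottis]; the lowest common ancestor is Glottal (depth 2 from Root).
Laryngeal (depth 1) sits above Glottal (depth 2), making Process 1 the one with the higher spreading node.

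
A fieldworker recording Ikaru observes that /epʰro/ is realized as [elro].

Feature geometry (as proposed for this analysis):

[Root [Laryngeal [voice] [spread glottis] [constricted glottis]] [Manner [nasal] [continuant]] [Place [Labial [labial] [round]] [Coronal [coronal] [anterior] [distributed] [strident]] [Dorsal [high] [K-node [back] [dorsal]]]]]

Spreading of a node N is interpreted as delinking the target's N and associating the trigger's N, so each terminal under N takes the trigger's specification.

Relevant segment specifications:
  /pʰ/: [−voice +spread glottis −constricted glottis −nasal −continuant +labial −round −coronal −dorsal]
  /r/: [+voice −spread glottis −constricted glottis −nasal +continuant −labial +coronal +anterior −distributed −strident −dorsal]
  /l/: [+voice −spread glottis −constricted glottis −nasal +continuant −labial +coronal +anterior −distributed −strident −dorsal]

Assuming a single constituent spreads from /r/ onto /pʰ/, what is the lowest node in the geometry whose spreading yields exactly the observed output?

The alternation /pʰ/ → [l] changes [voice], [spread glottis], [continuant], [labial], [round], [coronal], [anterior], [distributed], [strident] and nothing else.
In this geometry the lowest node dominating all of them is Root: every daughter of Root dominates only a proper subset, so no lower node suffices.
If Root spreads, every terminal under it takes /r/'s value, producing [l] as observed.

Root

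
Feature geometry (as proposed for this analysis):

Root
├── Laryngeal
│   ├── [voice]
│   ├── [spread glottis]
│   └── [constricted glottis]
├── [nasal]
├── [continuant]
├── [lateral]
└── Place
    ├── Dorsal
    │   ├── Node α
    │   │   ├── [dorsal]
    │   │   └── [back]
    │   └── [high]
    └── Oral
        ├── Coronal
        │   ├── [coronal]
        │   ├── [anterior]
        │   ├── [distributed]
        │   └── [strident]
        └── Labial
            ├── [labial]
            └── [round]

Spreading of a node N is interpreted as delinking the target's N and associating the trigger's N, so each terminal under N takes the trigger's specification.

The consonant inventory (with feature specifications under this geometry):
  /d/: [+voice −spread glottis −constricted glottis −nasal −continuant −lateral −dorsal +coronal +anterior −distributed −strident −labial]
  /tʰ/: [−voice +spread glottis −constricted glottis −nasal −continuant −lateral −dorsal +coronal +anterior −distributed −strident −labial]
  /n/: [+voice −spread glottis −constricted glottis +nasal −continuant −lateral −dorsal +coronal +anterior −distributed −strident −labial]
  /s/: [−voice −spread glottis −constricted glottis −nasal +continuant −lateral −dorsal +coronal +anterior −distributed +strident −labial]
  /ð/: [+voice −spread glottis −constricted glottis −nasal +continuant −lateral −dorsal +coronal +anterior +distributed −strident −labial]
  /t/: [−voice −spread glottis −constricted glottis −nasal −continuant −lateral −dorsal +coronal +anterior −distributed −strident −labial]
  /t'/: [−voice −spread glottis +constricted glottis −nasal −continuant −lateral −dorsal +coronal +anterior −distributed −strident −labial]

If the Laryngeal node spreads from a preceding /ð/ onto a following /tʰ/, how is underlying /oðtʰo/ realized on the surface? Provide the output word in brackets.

[oðdo]

The Laryngeal node dominates the terminals [voice], [spread glottis], [constricted glottis].
Spreading Laryngeal from /ð/ onto /tʰ/ replaces those values with /ð/'s: [+voice], [−spread glottis], [−constricted glottis]. Features outside Laryngeal ([nasal], [continuant], [lateral], …) stay as in /tʰ/.
This feature bundle is that of [d], so /oðtʰo/ surfaces as [oðdo].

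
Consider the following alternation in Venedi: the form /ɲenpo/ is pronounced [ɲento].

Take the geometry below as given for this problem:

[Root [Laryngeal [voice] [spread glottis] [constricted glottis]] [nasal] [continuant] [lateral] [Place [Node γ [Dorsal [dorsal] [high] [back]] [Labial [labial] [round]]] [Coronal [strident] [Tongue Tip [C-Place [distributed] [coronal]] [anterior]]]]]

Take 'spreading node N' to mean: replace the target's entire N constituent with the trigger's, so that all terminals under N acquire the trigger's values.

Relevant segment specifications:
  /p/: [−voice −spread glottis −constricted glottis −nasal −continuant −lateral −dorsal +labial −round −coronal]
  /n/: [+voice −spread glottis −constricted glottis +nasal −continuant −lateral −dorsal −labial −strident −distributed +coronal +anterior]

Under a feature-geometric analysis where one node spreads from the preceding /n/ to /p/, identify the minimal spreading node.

Feature comparison: [labial], [round], [coronal], [anterior], [distributed], [strident] differ between /p/ and [t]; the remaining terminals match.
These terminals are all dominated by Place, and no proper subconstituent of Place covers them all; Place is their lowest common ancestor.
Spreading Place from /n/ overwrites each of those terminals with /n/'s values, yielding exactly [t].
Had Root spread, [voice], [nasal] would have taken /n/'s values; they stay as in /p/, confirming the spreading constituent is exactly Place.

Place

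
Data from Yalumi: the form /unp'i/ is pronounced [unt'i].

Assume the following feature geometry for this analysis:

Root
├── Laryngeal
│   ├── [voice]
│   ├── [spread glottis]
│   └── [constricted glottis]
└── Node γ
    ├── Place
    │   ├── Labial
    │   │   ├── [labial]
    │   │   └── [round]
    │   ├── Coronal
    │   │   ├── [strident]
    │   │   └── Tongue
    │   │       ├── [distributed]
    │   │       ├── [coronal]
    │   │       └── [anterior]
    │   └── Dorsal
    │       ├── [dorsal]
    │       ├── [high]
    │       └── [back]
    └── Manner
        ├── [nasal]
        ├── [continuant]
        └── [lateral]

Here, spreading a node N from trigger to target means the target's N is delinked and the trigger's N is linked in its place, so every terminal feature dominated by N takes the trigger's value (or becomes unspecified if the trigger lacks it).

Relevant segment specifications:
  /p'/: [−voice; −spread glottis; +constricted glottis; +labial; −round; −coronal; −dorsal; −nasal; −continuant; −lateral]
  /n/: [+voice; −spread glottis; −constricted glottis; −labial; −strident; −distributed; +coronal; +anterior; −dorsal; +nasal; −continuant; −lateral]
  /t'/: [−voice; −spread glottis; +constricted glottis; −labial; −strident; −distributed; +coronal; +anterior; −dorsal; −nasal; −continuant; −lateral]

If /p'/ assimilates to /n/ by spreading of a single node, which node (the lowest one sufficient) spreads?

Place

Comparing /p'/ with its surface form [t'], the features that change are [labial], [round], [coronal], [anterior], [distributed], [strident].
Tracing each changed feature up the tree, the paths first meet at Place; any lower node misses at least one of them.
Spreading Place from /n/ overwrites each of those terminals with /n/'s values, yielding exactly [t'].
Since [nasal] is preserved even though /n/ disagrees there, no node above Place spread.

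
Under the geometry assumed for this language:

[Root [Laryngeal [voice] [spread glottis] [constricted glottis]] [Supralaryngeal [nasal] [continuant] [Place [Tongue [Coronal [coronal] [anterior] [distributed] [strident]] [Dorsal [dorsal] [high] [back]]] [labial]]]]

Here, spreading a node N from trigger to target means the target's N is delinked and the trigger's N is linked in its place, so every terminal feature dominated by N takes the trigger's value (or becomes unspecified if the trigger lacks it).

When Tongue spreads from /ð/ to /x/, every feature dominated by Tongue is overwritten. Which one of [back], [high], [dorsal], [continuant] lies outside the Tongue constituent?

[continuant]

The terminals dominated by Tongue are [coronal], [anterior], [distributed], [strident], [dorsal], [high], [back].
Of the listed options, [dorsal], [high], [back] are among these and would be overwritten by spreading Tongue.
But [continuant] is a dependent of Supralaryngeal, outside Tongue; it is therefore untouched by the spreading.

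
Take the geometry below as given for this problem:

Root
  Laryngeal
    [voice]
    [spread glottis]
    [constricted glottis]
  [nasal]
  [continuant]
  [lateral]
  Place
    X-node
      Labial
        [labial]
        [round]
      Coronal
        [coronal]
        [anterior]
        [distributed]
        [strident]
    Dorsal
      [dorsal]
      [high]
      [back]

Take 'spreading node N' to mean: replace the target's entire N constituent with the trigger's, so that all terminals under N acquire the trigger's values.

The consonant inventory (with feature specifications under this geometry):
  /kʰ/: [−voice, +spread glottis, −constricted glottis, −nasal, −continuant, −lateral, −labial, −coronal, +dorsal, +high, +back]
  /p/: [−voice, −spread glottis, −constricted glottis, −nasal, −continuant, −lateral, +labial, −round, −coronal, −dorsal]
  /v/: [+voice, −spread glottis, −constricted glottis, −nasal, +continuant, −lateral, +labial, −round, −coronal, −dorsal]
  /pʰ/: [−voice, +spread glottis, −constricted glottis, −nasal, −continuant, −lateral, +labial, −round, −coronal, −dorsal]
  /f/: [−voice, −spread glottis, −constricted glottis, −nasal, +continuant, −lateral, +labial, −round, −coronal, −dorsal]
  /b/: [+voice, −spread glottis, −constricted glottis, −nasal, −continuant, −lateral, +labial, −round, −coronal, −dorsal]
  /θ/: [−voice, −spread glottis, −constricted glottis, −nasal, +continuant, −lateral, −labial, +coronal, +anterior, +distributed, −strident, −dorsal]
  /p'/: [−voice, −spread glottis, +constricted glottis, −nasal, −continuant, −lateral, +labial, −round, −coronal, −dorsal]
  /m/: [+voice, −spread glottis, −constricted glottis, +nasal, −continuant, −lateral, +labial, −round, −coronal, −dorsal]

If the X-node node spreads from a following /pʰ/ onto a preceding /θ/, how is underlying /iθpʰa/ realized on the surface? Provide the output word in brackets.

[ifpʰa]

X-node immediately or transitively dominates [labial], [round], [coronal], [anterior], [distributed], [strident].
The target acquires /pʰ/'s values for everything under X-node — [+labial], [−round], [−coronal] — while keeping its own [voice], [spread glottis], [constricted glottis], ….
The resulting bundle matches /f/ in the inventory; substituting it for /θ/ gives [ifpʰa].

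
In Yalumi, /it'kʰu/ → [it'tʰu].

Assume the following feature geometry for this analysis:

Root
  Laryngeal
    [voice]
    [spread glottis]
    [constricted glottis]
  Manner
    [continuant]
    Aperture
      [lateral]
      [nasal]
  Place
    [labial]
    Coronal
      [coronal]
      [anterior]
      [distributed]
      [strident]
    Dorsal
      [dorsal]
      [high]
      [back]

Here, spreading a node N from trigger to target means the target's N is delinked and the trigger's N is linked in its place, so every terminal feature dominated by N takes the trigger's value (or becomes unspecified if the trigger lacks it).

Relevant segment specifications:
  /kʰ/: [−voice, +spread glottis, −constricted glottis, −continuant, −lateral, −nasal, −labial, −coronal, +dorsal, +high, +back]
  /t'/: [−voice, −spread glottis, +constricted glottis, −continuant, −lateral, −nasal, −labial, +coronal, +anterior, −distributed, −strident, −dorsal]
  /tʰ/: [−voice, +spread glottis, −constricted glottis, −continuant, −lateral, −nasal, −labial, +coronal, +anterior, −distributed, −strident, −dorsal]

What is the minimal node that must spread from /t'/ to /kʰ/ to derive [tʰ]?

Comparing /kʰ/ with its surface form [tʰ], the features that change are [coronal], [anterior], [distributed], [strident], [dorsal], [high], [back].
In this geometry the lowest node dominating all of them is Place: every daughter of Place dominates only a proper subset, so no lower node suffices.
Spreading Place from /t'/ overwrites each of those terminals with /t'/'s values, yielding exactly [tʰ].
[spread glottis], [constricted glottis] — on which /t'/ differs from /kʰ/ — are unchanged, so Root cannot have spread; the constituent is no larger than Place.

Place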